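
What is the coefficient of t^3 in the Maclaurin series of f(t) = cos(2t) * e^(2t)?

-8/3

Expand each factor separately, then convolve coefficients.
f(0) = 1
f′(0) = 2
f′′(0) = 0
f′′′(0) = -16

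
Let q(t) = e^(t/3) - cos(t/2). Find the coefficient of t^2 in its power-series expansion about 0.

13/72

Add the two expansions coefficient-wise.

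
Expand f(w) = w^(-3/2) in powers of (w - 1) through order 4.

Compute the successive derivatives at the expansion point and divide by k!.
[(w - 1)^0] = 1;  [(w - 1)^1] = -3/2;  [(w - 1)^2] = 15/8;  [(w - 1)^3] = -35/16;  [(w - 1)^4] = 315/128.

315*(w - 1)^4/128 - 35*(w - 1)^3/16 + 15*(w - 1)^2/8 - 3*(w - 1)/2 + 1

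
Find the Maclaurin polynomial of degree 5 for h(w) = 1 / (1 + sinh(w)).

Use the geometric series for the reciprocal, then substitute.
h(0) = 1
h′(0) = -1
h′′(0) = 2
h′′′(0) = -7
h^(4)(0) = 32
h^(5)(0) = -181

-181*w^5/120 + 4*w^4/3 - 7*w^3/6 + w^2 - w + 1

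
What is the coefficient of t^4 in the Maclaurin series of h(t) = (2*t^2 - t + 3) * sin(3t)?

9/2

Shift and add copies of the series according to the polynomial's terms.
h(0) = 0
h′(0) = 9
h′′(0) = -6
h′′′(0) = -45
h^(4)(0) = 108
So c_4 = h^(4)(0)/4! = 9/2.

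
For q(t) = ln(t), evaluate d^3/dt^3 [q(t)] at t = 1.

Compute the successive derivatives at the expansion point and divide by k!.
The coefficient of (t - 1)^3 in the expansion is 1/3, so q′′′(1) = 3! * (1/3) = 2.

2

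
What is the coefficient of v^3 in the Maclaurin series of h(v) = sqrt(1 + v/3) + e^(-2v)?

-575/432

Add the two expansions coefficient-wise.
h(0) = 2
h′(0) = -11/6
h′′(0) = 143/36
h′′′(0) = -575/72
So c_3 = h′′′(0)/3! = -575/432.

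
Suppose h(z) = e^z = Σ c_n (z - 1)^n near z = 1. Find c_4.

e/24

h(1) = e
h′(1) = e
h′′(1) = e
h′′′(1) = e
h^(4)(1) = e
Then c_k = h^(k)(1)/k! gives each Taylor coefficient.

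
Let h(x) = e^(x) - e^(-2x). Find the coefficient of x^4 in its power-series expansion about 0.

-5/8

Expand each term separately and add.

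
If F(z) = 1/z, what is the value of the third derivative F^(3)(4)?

-3/128

The coefficient of (z - 4)^3 in the expansion is -1/256, so F′′′(4) = 3! * (-1/256) = -3/128.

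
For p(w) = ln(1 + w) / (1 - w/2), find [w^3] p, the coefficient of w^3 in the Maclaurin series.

Take the Cauchy product of the two expansions.
[w^0] = 0;  [w^1] = 1;  [w^2] = 0;  [w^3] = 1/3.

1/3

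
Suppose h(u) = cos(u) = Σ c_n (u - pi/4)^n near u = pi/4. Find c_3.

[(u - pi/4)^0] = sqrt(2)/2;  [(u - pi/4)^1] = -sqrt(2)/2;  [(u - pi/4)^2] = -sqrt(2)/4;  [(u - pi/4)^3] = sqrt(2)/12.

sqrt(2)/12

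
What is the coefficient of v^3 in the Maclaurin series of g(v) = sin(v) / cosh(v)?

Divide the numerator series by the denominator series (power-series long division).
[v^0] = 0;  [v^1] = 1;  [v^2] = 0;  [v^3] = -2/3.
So c_3 = g′′′(0)/3! = -2/3.

-2/3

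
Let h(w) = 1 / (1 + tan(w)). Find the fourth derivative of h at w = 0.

Expand as Σ (-1)^k u^k with u equal to the inner function's series.
From the series, [w^4] h = 5/3; multiply by 4! = 24 to get 40.

40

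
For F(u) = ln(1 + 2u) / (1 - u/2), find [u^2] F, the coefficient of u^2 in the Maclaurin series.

Expand each factor separately, then convolve coefficients.
F(0) = 0
F′(0) = 2
F′′(0) = -2
So c_2 = F′′(0)/2! = -1.

-1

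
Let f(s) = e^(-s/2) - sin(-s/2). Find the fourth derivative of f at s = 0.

1/16

Expand each term separately and add.
From the series, [s^4] f = 1/384; multiply by 4! = 24 to get 1/16.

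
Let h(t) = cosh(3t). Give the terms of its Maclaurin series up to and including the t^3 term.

9*t^2/2 + 1

[t^0] = 1;  [t^1] = 0;  [t^2] = 9/2;  [t^3] = 0.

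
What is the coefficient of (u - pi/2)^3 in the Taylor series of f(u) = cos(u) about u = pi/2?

1/6

f(pi/2) = 0
f′(pi/2) = -1
f′′(pi/2) = 0
f′′′(pi/2) = 1
So c_3 = f′′′(pi/2)/3! = 1/6.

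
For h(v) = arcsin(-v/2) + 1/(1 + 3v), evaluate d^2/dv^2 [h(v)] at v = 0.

18

Expand each term separately and add.
From the series, [v^2] h = 9; multiply by 2! = 2 to get 18.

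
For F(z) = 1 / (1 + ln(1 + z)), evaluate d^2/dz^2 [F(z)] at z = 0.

3

Use the geometric series for the reciprocal, then substitute.
The coefficient of z^2 in the expansion is 3/2, so F′′(0) = 2! * (3/2) = 3.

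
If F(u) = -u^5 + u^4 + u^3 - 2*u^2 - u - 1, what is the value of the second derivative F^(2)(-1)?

From the series, [(u + 1)^2] F = 11; multiply by 2! = 2 to get 22.

22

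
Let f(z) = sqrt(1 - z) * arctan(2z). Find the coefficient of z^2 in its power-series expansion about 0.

Write out both Maclaurin series and multiply, keeping only the needed powers.
So c_2 = f′′(0)/2! = -1.

-1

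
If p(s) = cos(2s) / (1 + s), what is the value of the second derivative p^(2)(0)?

-2

Expand each factor separately, then convolve coefficients.
The coefficient of s^2 in the expansion is -1, so p′′(0) = 2! * (-1) = -2.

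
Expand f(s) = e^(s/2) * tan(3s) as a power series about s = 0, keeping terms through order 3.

75*s^3/8 + 3*s^2/2 + 3*s

Write out both Maclaurin series and multiply, keeping only the needed powers.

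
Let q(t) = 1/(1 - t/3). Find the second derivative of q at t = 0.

From the series, [t^2] q = 1/9; multiply by 2! = 2 to get 2/9.

2/9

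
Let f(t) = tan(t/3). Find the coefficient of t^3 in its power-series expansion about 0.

1/81

f(0) = 0
f′(0) = 1/3
f′′(0) = 0
f′′′(0) = 2/27
Then c_k = f^(k)(0)/k! gives each Taylor coefficient.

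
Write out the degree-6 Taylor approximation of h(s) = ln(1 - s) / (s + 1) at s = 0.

Use 1/(1 - r) = Σ r^k on the denominator, then take the Cauchy product.
[s^0] = 0;  [s^1] = -1;  [s^2] = 1/2;  [s^3] = -5/6;  [s^4] = 7/12;  [s^5] = -47/60;  [s^6] = 37/60.

37*s^6/60 - 47*s^5/60 + 7*s^4/12 - 5*s^3/6 + s^2/2 - s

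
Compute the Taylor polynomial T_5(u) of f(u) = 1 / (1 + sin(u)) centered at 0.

-61*u^5/120 + 2*u^4/3 - 5*u^3/6 + u^2 - u + 1

Write 1/(1+u) = 1 - u + u^2 - u^3 + ... and substitute the series for u.
[u^0] = 1;  [u^1] = -1;  [u^2] = 1;  [u^3] = -5/6;  [u^4] = 2/3;  [u^5] = -61/120.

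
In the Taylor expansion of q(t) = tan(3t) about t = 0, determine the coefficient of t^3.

q(0) = 0
q′(0) = 3
q′′(0) = 0
q′′′(0) = 54
So c_3 = q′′′(0)/3! = 9.

9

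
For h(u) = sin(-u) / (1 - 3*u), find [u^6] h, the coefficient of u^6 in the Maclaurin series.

-9541/40

Multiply the numerator's expansion by the denominator's geometric series.
[u^0] = 0;  [u^1] = -1;  [u^2] = -3;  [u^3] = -53/6;  [u^4] = -53/2;  [u^5] = -9541/120;  [u^6] = -9541/40.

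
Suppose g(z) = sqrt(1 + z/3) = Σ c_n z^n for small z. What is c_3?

1/432

Differentiate repeatedly and evaluate at the center.
g(0) = 1
g′(0) = 1/6
g′′(0) = -1/36
g′′′(0) = 1/72
So c_3 = g′′′(0)/3! = 1/432.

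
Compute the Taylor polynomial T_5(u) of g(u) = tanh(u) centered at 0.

2*u^5/15 - u^3/3 + u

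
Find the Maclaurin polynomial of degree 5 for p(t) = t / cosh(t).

5*t^5/24 - t^3/2 + t

Divide the numerator series by the denominator series (power-series long division).
p(0) = 0
p′(0) = 1
p′′(0) = 0
p′′′(0) = -3
p^(4)(0) = 0
p^(5)(0) = 25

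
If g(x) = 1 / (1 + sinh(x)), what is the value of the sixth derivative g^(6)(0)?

1232

Write 1/(1+u) = 1 - u + u^2 - u^3 + ... and substitute the series for u.
The coefficient of x^6 in the expansion is 77/45, so g^(6)(0) = 6! * (77/45) = 1232.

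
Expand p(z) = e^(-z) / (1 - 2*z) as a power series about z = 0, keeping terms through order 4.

233*z^4/24 + 29*z^3/6 + 5*z^2/2 + z + 1

Use 1/(1 - r) = Σ r^k on the denominator, then take the Cauchy product.
p(0) = 1
p′(0) = 1
p′′(0) = 5
p′′′(0) = 29
p^(4)(0) = 233
Dividing each by k! gives the coefficients c_0, ..., c_4.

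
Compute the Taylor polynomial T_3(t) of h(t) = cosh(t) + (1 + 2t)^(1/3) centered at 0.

Combine the two series term by term.
[t^0] = 2;  [t^1] = 2/3;  [t^2] = 1/18;  [t^3] = 40/81.

40*t^3/81 + t^2/18 + 2*t/3 + 2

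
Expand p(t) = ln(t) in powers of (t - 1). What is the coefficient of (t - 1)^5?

Differentiate repeatedly and evaluate at the center.
[(t - 1)^0] = 0;  [(t - 1)^1] = 1;  [(t - 1)^2] = -1/2;  [(t - 1)^3] = 1/3;  [(t - 1)^4] = -1/4;  [(t - 1)^5] = 1/5.
So c_5 = p^(5)(1)/5! = 1/5.

1/5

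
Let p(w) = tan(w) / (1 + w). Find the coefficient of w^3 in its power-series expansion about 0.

4/3

Multiply the two series term by term and collect like powers.
p(0) = 0
p′(0) = 1
p′′(0) = -2
p′′′(0) = 8
So c_3 = p′′′(0)/3! = 4/3.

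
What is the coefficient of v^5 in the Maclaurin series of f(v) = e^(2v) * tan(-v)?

-22/15

Take the Cauchy product of the two expansions.
[v^0] = 0;  [v^1] = -1;  [v^2] = -2;  [v^3] = -7/3;  [v^4] = -2;  [v^5] = -22/15.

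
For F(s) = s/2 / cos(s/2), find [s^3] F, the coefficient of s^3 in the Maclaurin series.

Divide the numerator series by the denominator series (power-series long division).
[s^0] = 0;  [s^1] = 1/2;  [s^2] = 0;  [s^3] = 1/16.

1/16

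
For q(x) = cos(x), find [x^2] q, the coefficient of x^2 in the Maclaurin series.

-1/2

Apply the Taylor formula c_k = f^(k)(a)/k!.
q(0) = 1
q′(0) = 0
q′′(0) = -1
So c_2 = q′′(0)/2! = -1/2.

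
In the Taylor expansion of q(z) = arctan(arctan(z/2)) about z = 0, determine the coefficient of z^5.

Let u equal the inner series; expand the outer function in u and truncate.
q(0) = 0
q′(0) = 1/2
q′′(0) = 0
q′′′(0) = -1/2
q^(4)(0) = 0
q^(5)(0) = 11/4

11/480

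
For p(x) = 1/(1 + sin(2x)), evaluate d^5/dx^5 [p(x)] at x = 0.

Let u equal the inner series; expand the outer function in u and truncate.
The coefficient of x^5 in the expansion is -244/15, so p^(5)(0) = 5! * (-244/15) = -1952.

-1952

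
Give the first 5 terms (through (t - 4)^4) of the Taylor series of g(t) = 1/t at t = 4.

g(4) = 1/4
g′(4) = -1/16
g′′(4) = 1/32
g′′′(4) = -3/128
g^(4)(4) = 3/128
Dividing each by k! gives the coefficients c_0, ..., c_4.

(t - 4)^4/1024 - (t - 4)^3/256 + (t - 4)^2/64 - (t - 4)/16 + 1/4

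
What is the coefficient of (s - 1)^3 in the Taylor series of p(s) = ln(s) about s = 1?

[(s - 1)^0] = 0;  [(s - 1)^1] = 1;  [(s - 1)^2] = -1/2;  [(s - 1)^3] = 1/3.

1/3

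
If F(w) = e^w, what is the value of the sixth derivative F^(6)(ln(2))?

The coefficient of (w - ln(2))^6 in the expansion is 1/360, so F^(6)(ln(2)) = 6! * (1/360) = 2.

2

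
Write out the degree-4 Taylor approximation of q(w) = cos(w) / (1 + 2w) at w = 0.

Expand each factor separately, then convolve coefficients.
[w^0] = 1;  [w^1] = -2;  [w^2] = 7/2;  [w^3] = -7;  [w^4] = 337/24.

337*w^4/24 - 7*w^3 + 7*w^2/2 - 2*w + 1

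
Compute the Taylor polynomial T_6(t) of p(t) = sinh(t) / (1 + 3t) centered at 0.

Multiply the two series term by term and collect like powers.

-9901*t^6/40 + 9901*t^5/120 - 55*t^4/2 + 55*t^3/6 - 3*t^2 + t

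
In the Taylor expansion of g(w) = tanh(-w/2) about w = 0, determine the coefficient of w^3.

Compute the successive derivatives at the expansion point and divide by k!.
g(0) = 0
g′(0) = -1/2
g′′(0) = 0
g′′′(0) = 1/4
So c_3 = g′′′(0)/3! = 1/24.

1/24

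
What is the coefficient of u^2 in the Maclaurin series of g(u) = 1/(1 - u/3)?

g(0) = 1
g′(0) = 1/3
g′′(0) = 2/9
So c_2 = g′′(0)/2! = 1/9.

1/9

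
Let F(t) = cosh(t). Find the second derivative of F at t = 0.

The coefficient of t^2 in the expansion is 1/2, so F′′(0) = 2! * (1/2) = 1.

1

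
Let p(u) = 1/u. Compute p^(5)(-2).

-15/8

Apply the Taylor formula c_k = f^(k)(a)/k!.
From the series, [(u + 2)^5] p = -1/64; multiply by 5! = 120 to get -15/8.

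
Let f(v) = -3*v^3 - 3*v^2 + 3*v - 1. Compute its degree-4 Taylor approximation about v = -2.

f(-2) = 5
f′(-2) = -21
f′′(-2) = 30
f′′′(-2) = -18
f^(4)(-2) = 0
Dividing each by k! gives the coefficients c_0, ..., c_4.

-3*(v + 2)^3 + 15*(v + 2)^2 - 21*(v + 2) + 5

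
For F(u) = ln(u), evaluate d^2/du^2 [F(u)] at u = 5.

Use the known series and substitute for the argument.
From the series, [(u - 5)^2] F = -1/50; multiply by 2! = 2 to get -1/25.

-1/25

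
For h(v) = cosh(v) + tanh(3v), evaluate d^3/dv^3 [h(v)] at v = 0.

Add the two expansions coefficient-wise.
The coefficient of v^3 in the expansion is -9, so h′′′(0) = 3! * (-9) = -54.

-54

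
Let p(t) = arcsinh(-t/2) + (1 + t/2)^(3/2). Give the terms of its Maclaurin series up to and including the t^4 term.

3*t^4/2048 + 5*t^3/384 + 3*t^2/32 + t/4 + 1

Add the two expansions coefficient-wise.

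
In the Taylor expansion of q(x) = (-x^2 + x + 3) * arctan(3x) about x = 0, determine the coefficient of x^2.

Shift and add copies of the series according to the polynomial's terms.
q(0) = 0
q′(0) = 9
q′′(0) = 6
So c_2 = q′′(0)/2! = 3.

3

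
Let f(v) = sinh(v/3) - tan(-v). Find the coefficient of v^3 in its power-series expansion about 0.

55/162

Combine the two series term by term.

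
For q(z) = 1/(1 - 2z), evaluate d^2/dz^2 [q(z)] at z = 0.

8

The coefficient of z^2 in the expansion is 4, so q′′(0) = 2! * (4) = 8.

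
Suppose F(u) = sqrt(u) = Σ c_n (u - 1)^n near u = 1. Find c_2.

Apply the Taylor formula c_k = f^(k)(a)/k!.
F(1) = 1
F′(1) = 1/2
F′′(1) = -1/4

-1/8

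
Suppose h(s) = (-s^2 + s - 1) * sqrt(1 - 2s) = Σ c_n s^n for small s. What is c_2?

-3/2

Multiply each power in the prefactor through the base expansion.
h(0) = -1
h′(0) = 2
h′′(0) = -3
So c_2 = h′′(0)/2! = -3/2.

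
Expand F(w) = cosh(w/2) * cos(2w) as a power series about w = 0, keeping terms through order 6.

Write out both Maclaurin series and multiply, keeping only the needed powers.
F(0) = 1
F′(0) = 0
F′′(0) = -15/4
F′′′(0) = 0
F^(4)(0) = 161/16
F^(5)(0) = 0
F^(6)(0) = -495/64

-11*w^6/1024 + 161*w^4/384 - 15*w^2/8 + 1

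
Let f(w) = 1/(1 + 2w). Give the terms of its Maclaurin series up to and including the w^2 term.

4*w^2 - 2*w + 1

Use the known series and substitute for the argument.
[w^0] = 1;  [w^1] = -2;  [w^2] = 4.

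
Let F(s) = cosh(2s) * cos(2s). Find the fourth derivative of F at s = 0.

-64

Expand each factor separately, then convolve coefficients.
From the series, [s^4] F = -8/3; multiply by 4! = 24 to get -64.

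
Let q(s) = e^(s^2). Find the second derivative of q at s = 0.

2

The coefficient of s^2 in the expansion is 1, so q′′(0) = 2! * (1) = 2.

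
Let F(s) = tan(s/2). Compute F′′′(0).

1/4

The coefficient of s^3 in the expansion is 1/24, so F′′′(0) = 3! * (1/24) = 1/4.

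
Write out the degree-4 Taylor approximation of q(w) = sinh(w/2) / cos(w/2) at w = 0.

w^3/12 + w/2

Divide the numerator series by the denominator series (power-series long division).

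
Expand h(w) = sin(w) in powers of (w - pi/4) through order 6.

-sqrt(2)*(w - pi/4)^6/1440 + sqrt(2)*(w - pi/4)^5/240 + sqrt(2)*(w - pi/4)^4/48 - sqrt(2)*(w - pi/4)^3/12 - sqrt(2)*(w - pi/4)^2/4 + sqrt(2)*(w - pi/4)/2 + sqrt(2)/2

Compute the successive derivatives at the expansion point and divide by k!.
h(pi/4) = sqrt(2)/2
h′(pi/4) = sqrt(2)/2
h′′(pi/4) = -sqrt(2)/2
h′′′(pi/4) = -sqrt(2)/2
h^(4)(pi/4) = sqrt(2)/2
h^(5)(pi/4) = sqrt(2)/2
h^(6)(pi/4) = -sqrt(2)/2
The Taylor polynomial is Σ h^(k)(pi/4)/k! · (w - pi/4)^k.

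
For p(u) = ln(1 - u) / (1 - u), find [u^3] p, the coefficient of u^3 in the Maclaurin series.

Expand 1/(denominator) as a geometric series and multiply by the numerator's series.
p(0) = 0
p′(0) = -1
p′′(0) = -3
p′′′(0) = -11

-11/6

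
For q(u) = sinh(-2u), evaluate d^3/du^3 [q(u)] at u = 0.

-8

From the series, [u^3] q = -4/3; multiply by 3! = 6 to get -8.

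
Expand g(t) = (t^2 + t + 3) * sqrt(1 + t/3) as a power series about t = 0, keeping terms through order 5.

Multiply each power in the prefactor through the base expansion.
[t^0] = 3;  [t^1] = 3/2;  [t^2] = 9/8;  [t^3] = 23/144;  [t^4] = -5/384;  [t^5] = 5/2304.

5*t^5/2304 - 5*t^4/384 + 23*t^3/144 + 9*t^2/8 + 3*t/2 + 3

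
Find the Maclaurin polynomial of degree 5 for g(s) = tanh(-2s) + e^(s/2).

-5461*s^5/1280 + s^4/384 + 43*s^3/16 + s^2/8 - 3*s/2 + 1

Combine the two series term by term.
g(0) = 1
g′(0) = -3/2
g′′(0) = 1/4
g′′′(0) = 129/8
g^(4)(0) = 1/16
g^(5)(0) = -16383/32
Then c_k = g^(k)(0)/k! gives each Taylor coefficient.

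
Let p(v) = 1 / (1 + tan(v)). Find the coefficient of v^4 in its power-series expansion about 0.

Write 1/(1+u) = 1 - u + u^2 - u^3 + ... and substitute the series for u.
p(0) = 1
p′(0) = -1
p′′(0) = 2
p′′′(0) = -8
p^(4)(0) = 40
So c_4 = p^(4)(0)/4! = 5/3.

5/3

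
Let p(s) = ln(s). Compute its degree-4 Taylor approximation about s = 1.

p(1) = 0
p′(1) = 1
p′′(1) = -1
p′′′(1) = 2
p^(4)(1) = -6
Then c_k = p^(k)(1)/k! gives each Taylor coefficient.

-(s - 1)^4/4 + (s - 1)^3/3 - (s - 1)^2/2 + (s - 1)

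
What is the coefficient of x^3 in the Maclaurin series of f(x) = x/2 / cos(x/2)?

1/16

Invert the denominator's series and multiply.
f(0) = 0
f′(0) = 1/2
f′′(0) = 0
f′′′(0) = 3/8
Dividing each by k! gives the coefficients c_0, ..., c_3.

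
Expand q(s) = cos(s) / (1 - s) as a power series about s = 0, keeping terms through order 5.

Write out both Maclaurin series and multiply, keeping only the needed powers.
q(0) = 1
q′(0) = 1
q′′(0) = 1
q′′′(0) = 3
q^(4)(0) = 13
q^(5)(0) = 65
Dividing each by k! gives the coefficients c_0, ..., c_5.

13*s^5/24 + 13*s^4/24 + s^3/2 + s^2/2 + s + 1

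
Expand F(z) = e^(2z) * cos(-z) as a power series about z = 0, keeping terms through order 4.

Expand each factor separately, then convolve coefficients.
F(0) = 1
F′(0) = 2
F′′(0) = 3
F′′′(0) = 2
F^(4)(0) = -7
Dividing each by k! gives the coefficients c_0, ..., c_4.

-7*z^4/24 + z^3/3 + 3*z^2/2 + 2*z + 1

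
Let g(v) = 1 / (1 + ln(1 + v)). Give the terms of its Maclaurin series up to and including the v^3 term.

-7*v^3/3 + 3*v^2/2 - v + 1

Use the geometric series for the reciprocal, then substitute.
g(0) = 1
g′(0) = -1
g′′(0) = 3
g′′′(0) = -14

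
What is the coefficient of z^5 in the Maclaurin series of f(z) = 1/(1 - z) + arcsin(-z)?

Combine the two series term by term.
f(0) = 1
f′(0) = 0
f′′(0) = 2
f′′′(0) = 5
f^(4)(0) = 24
f^(5)(0) = 111

37/40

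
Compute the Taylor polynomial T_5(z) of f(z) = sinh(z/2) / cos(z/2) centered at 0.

3*z^5/320 + z^3/12 + z/2

Invert the denominator's series and multiply.
[z^0] = 0;  [z^1] = 1/2;  [z^2] = 0;  [z^3] = 1/12;  [z^4] = 0;  [z^5] = 3/320.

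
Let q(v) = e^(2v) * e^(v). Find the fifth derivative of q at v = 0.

243

Take the Cauchy product of the two expansions.
From the series, [v^5] q = 81/40; multiply by 5! = 120 to get 243.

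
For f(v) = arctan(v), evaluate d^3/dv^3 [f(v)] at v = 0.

From the series, [v^3] f = -1/3; multiply by 3! = 6 to get -2.

-2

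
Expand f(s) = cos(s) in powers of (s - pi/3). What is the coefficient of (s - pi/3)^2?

-1/4

f(pi/3) = 1/2
f′(pi/3) = -sqrt(3)/2
f′′(pi/3) = -1/2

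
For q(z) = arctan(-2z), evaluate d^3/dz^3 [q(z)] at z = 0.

The coefficient of z^3 in the expansion is 8/3, so q′′′(0) = 3! * (8/3) = 16.

16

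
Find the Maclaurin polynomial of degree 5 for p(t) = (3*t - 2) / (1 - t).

Distribute the polynomial across the series and collect like powers.
p(0) = -2
p′(0) = 1
p′′(0) = 2
p′′′(0) = 6
p^(4)(0) = 24
p^(5)(0) = 120

t^5 + t^4 + t^3 + t^2 + t - 2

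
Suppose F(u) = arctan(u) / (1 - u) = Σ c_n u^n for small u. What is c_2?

1

Expand each factor separately, then convolve coefficients.
F(0) = 0
F′(0) = 1
F′′(0) = 2
Then c_k = F^(k)(0)/k! gives each Taylor coefficient.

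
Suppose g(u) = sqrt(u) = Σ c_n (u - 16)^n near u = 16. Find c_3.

Apply the Taylor formula c_k = f^(k)(a)/k!.
So c_3 = g′′′(16)/3! = 1/16384.

1/16384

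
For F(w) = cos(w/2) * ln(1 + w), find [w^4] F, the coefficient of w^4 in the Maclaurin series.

Take the Cauchy product of the two expansions.
[w^0] = 0;  [w^1] = 1;  [w^2] = -1/2;  [w^3] = 5/24;  [w^4] = -3/16.
So c_4 = F^(4)(0)/4! = -3/16.

-3/16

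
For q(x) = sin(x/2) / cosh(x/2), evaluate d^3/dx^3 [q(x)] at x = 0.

Divide the numerator series by the denominator series (power-series long division).
From the series, [x^3] q = -1/12; multiply by 3! = 6 to get -1/2.

-1/2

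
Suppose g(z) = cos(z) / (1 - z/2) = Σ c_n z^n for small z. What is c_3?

-1/8

Write out both Maclaurin series and multiply, keeping only the needed powers.
g(0) = 1
g′(0) = 1/2
g′′(0) = -1/2
g′′′(0) = -3/4
The Taylor polynomial is Σ g^(k)(0)/k! · z^k.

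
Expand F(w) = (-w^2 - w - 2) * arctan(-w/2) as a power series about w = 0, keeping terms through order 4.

Distribute the polynomial across the series and collect like powers.
[w^0] = 0;  [w^1] = 1;  [w^2] = 1/2;  [w^3] = 5/12;  [w^4] = -1/24.

-w^4/24 + 5*w^3/12 + w^2/2 + w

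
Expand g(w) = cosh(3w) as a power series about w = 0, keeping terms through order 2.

9*w^2/2 + 1

g(0) = 1
g′(0) = 0
g′′(0) = 9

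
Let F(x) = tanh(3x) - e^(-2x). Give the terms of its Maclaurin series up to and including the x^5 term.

Add the two expansions coefficient-wise.

98*x^5/3 - 2*x^4/3 - 23*x^3/3 - 2*x^2 + 5*x - 1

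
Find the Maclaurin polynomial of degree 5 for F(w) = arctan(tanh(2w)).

64*w^5/3 - 16*w^3/3 + 2*w

Plug the Maclaurin series of the inner function into that of the outer and collect terms.
F(0) = 0
F′(0) = 2
F′′(0) = 0
F′′′(0) = -32
F^(4)(0) = 0
F^(5)(0) = 2560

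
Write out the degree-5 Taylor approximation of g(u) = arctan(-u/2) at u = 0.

-u^5/160 + u^3/24 - u/2

[u^0] = 0;  [u^1] = -1/2;  [u^2] = 0;  [u^3] = 1/24;  [u^4] = 0;  [u^5] = -1/160.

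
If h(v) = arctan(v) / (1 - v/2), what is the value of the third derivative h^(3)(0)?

Multiply the two series term by term and collect like powers.
From the series, [v^3] h = -1/12; multiply by 3! = 6 to get -1/2.

-1/2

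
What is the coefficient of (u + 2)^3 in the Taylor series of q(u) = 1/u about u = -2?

-1/16

Use the known series and substitute for the argument.
q(-2) = -1/2
q′(-2) = -1/4
q′′(-2) = -1/4
q′′′(-2) = -3/8
So c_3 = q′′′(-2)/3! = -1/16.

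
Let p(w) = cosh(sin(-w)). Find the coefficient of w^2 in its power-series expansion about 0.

1/2

Substitute the inner expansion into the outer series and collect powers.
p(0) = 1
p′(0) = 0
p′′(0) = 1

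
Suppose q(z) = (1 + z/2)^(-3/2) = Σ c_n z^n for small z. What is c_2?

15/32

q(0) = 1
q′(0) = -3/4
q′′(0) = 15/16
Then c_k = q^(k)(0)/k! gives each Taylor coefficient.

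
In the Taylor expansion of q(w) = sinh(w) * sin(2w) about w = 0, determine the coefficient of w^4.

Expand each factor separately, then convolve coefficients.

-1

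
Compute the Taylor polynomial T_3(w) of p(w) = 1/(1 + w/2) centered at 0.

-w^3/8 + w^2/4 - w/2 + 1

Apply the Taylor formula c_k = f^(k)(a)/k!.
p(0) = 1
p′(0) = -1/2
p′′(0) = 1/2
p′′′(0) = -3/4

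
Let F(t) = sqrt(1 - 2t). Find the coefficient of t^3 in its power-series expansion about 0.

-1/2

Compute the successive derivatives at the expansion point and divide by k!.
F(0) = 1
F′(0) = -1
F′′(0) = -1
F′′′(0) = -3
So c_3 = F′′′(0)/3! = -1/2.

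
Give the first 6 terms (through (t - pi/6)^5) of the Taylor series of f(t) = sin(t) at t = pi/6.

sqrt(3)*(t - pi/6)^5/240 + (t - pi/6)^4/48 - sqrt(3)*(t - pi/6)^3/12 - (t - pi/6)^2/4 + sqrt(3)*(t - pi/6)/2 + 1/2

f(pi/6) = 1/2
f′(pi/6) = sqrt(3)/2
f′′(pi/6) = -1/2
f′′′(pi/6) = -sqrt(3)/2
f^(4)(pi/6) = 1/2
f^(5)(pi/6) = sqrt(3)/2
The Taylor polynomial is Σ f^(k)(pi/6)/k! · (t - pi/6)^k.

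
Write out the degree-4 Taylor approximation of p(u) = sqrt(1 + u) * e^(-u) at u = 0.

Expand each factor separately, then convolve coefficients.

-79*u^4/384 + 13*u^3/48 - u^2/8 - u/2 + 1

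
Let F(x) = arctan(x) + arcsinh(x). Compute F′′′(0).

-3

Add the two expansions coefficient-wise.
The coefficient of x^3 in the expansion is -1/2, so F′′′(0) = 3! * (-1/2) = -3.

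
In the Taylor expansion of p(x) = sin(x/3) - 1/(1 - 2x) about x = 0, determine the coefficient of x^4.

-16

Expand each term separately and add.
So c_4 = p^(4)(0)/4! = -16.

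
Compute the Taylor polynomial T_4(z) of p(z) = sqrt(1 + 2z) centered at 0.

-5*z^4/8 + z^3/2 - z^2/2 + z + 1

Use the known series and substitute for the argument.
p(0) = 1
p′(0) = 1
p′′(0) = -1
p′′′(0) = 3
p^(4)(0) = -15
Then c_k = p^(k)(0)/k! gives each Taylor coefficient.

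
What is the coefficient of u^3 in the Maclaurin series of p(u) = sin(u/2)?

-1/48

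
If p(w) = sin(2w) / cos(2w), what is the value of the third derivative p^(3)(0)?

Divide the numerator series by the denominator series (power-series long division).
From the series, [w^3] p = 8/3; multiply by 3! = 6 to get 16.

16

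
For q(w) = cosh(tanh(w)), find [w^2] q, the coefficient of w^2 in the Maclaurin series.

1/2

Let u equal the inner series; expand the outer function in u and truncate.
q(0) = 1
q′(0) = 0
q′′(0) = 1
So c_2 = q′′(0)/2! = 1/2.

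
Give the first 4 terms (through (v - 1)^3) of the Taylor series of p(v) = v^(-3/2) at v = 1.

Apply the Taylor formula c_k = f^(k)(a)/k!.
p(1) = 1
p′(1) = -3/2
p′′(1) = 15/4
p′′′(1) = -105/8

-35*(v - 1)^3/16 + 15*(v - 1)^2/8 - 3*(v - 1)/2 + 1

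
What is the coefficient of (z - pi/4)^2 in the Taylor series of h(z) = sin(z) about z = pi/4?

h(pi/4) = sqrt(2)/2
h′(pi/4) = sqrt(2)/2
h′′(pi/4) = -sqrt(2)/2
Then c_k = h^(k)(pi/4)/k! gives each Taylor coefficient.

-sqrt(2)/4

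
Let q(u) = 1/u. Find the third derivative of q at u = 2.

The coefficient of (u - 2)^3 in the expansion is -1/16, so q′′′(2) = 3! * (-1/16) = -3/8.

-3/8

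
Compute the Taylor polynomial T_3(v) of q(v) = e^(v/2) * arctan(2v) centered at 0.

Multiply the two series term by term and collect like powers.
q(0) = 0
q′(0) = 2
q′′(0) = 2
q′′′(0) = -29/2
Dividing each by k! gives the coefficients c_0, ..., c_3.

-29*v^3/12 + v^2 + 2*v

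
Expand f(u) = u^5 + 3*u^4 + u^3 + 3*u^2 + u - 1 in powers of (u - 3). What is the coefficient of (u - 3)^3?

127

[(u - 3)^0] = 542;  [(u - 3)^1] = 775;  [(u - 3)^2] = 444;  [(u - 3)^3] = 127.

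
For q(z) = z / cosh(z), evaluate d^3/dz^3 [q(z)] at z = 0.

-3

Write the quotient as an unknown series and match coefficients against numerator = denominator · series.
From the series, [z^3] q = -1/2; multiply by 3! = 6 to get -3.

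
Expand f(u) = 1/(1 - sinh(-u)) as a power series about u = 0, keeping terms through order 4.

Plug the Maclaurin series of the inner function into that of the outer and collect terms.

4*u^4/3 - 7*u^3/6 + u^2 - u + 1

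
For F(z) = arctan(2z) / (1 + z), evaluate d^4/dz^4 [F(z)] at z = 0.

16

Take the Cauchy product of the two expansions.
From the series, [z^4] F = 2/3; multiply by 4! = 24 to get 16.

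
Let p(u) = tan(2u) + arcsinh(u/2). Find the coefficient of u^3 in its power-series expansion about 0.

Add the two expansions coefficient-wise.
p(0) = 0
p′(0) = 5/2
p′′(0) = 0
p′′′(0) = 127/8
So c_3 = p′′′(0)/3! = 127/48.

127/48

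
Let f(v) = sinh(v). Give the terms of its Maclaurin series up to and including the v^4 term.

f(0) = 0
f′(0) = 1
f′′(0) = 0
f′′′(0) = 1
f^(4)(0) = 0

v^3/6 + v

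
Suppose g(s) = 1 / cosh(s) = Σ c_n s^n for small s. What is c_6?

Write the quotient as an unknown series and match coefficients against numerator = denominator · series.
g(0) = 1
g′(0) = 0
g′′(0) = -1
g′′′(0) = 0
g^(4)(0) = 5
g^(5)(0) = 0
g^(6)(0) = -61
So c_6 = g^(6)(0)/6! = -61/720.

-61/720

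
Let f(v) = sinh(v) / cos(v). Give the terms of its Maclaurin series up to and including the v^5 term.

3*v^5/10 + 2*v^3/3 + v

Invert the denominator's series and multiply.
f(0) = 0
f′(0) = 1
f′′(0) = 0
f′′′(0) = 4
f^(4)(0) = 0
f^(5)(0) = 36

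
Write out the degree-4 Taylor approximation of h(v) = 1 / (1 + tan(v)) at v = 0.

Use the geometric series for the reciprocal, then substitute.
h(0) = 1
h′(0) = -1
h′′(0) = 2
h′′′(0) = -8
h^(4)(0) = 40

5*v^4/3 - 4*v^3/3 + v^2 - v + 1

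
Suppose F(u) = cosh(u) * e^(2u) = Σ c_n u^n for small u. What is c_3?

7/3

Take the Cauchy product of the two expansions.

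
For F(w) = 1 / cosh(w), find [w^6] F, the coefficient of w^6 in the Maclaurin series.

Write the quotient as an unknown series and match coefficients against numerator = denominator · series.
[w^0] = 1;  [w^1] = 0;  [w^2] = -1/2;  [w^3] = 0;  [w^4] = 5/24;  [w^5] = 0;  [w^6] = -61/720.

-61/720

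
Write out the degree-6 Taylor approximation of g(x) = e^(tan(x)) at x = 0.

59*x^6/240 + 37*x^5/120 + 3*x^4/8 + x^3/2 + x^2/2 + x + 1

Plug the Maclaurin series of the inner function into that of the outer and collect terms.
g(0) = 1
g′(0) = 1
g′′(0) = 1
g′′′(0) = 3
g^(4)(0) = 9
g^(5)(0) = 37
g^(6)(0) = 177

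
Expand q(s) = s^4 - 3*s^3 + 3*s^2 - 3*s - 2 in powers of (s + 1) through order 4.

(s + 1)^4 - 7*(s + 1)^3 + 18*(s + 1)^2 - 22*(s + 1) + 8

q(-1) = 8
q′(-1) = -22
q′′(-1) = 36
q′′′(-1) = -42
q^(4)(-1) = 24
Then c_k = q^(k)(-1)/k! gives each Taylor coefficient.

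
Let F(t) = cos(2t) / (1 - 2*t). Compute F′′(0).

Use 1/(1 - r) = Σ r^k on the denominator, then take the Cauchy product.
From the series, [t^2] F = 2; multiply by 2! = 2 to get 4.

4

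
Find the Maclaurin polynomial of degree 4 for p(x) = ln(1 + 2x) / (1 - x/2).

-35*x^4/12 + 13*x^3/6 - x^2 + 2*x

Write out both Maclaurin series and multiply, keeping only the needed powers.
p(0) = 0
p′(0) = 2
p′′(0) = -2
p′′′(0) = 13
p^(4)(0) = -70
Then c_k = p^(k)(0)/k! gives each Taylor coefficient.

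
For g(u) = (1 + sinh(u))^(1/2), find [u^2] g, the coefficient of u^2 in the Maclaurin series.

Let u equal the inner series; expand the outer function in u and truncate.
[u^0] = 1;  [u^1] = 1/2;  [u^2] = -1/8.

-1/8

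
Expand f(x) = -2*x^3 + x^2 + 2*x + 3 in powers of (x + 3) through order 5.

f(-3) = 60
f′(-3) = -58
f′′(-3) = 38
f′′′(-3) = -12
f^(4)(-3) = 0
f^(5)(-3) = 0

-2*(x + 3)^3 + 19*(x + 3)^2 - 58*(x + 3) + 60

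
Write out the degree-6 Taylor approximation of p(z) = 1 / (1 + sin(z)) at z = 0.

17*z^6/45 - 61*z^5/120 + 2*z^4/3 - 5*z^3/6 + z^2 - z + 1

Write 1/(1+u) = 1 - u + u^2 - u^3 + ... and substitute the series for u.
p(0) = 1
p′(0) = -1
p′′(0) = 2
p′′′(0) = -5
p^(4)(0) = 16
p^(5)(0) = -61
p^(6)(0) = 272
Dividing each by k! gives the coefficients c_0, ..., c_6.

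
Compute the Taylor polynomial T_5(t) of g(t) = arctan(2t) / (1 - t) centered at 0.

86*t^5/15 - 2*t^4/3 - 2*t^3/3 + 2*t^2 + 2*t

Expand 1/(denominator) as a geometric series and multiply by the numerator's series.
g(0) = 0
g′(0) = 2
g′′(0) = 4
g′′′(0) = -4
g^(4)(0) = -16
g^(5)(0) = 688
Then c_k = g^(k)(0)/k! gives each Taylor coefficient.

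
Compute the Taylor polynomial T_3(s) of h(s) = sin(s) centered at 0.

-s^3/6 + s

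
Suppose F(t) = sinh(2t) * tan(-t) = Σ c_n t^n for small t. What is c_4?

Take the Cauchy product of the two expansions.
[t^0] = 0;  [t^1] = 0;  [t^2] = -2;  [t^3] = 0;  [t^4] = -2.

-2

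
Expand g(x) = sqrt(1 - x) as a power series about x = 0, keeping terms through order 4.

-5*x^4/128 - x^3/16 - x^2/8 - x/2 + 1

g(0) = 1
g′(0) = -1/2
g′′(0) = -1/4
g′′′(0) = -3/8
g^(4)(0) = -15/16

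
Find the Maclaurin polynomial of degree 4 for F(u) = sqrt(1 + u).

-5*u^4/128 + u^3/16 - u^2/8 + u/2 + 1

F(0) = 1
F′(0) = 1/2
F′′(0) = -1/4
F′′′(0) = 3/8
F^(4)(0) = -15/16
The Taylor polynomial is Σ F^(k)(0)/k! · u^k.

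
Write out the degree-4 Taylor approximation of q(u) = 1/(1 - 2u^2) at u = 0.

Differentiate repeatedly and evaluate at the center.
[u^0] = 1;  [u^1] = 0;  [u^2] = 2;  [u^3] = 0;  [u^4] = 4.

4*u^4 + 2*u^2 + 1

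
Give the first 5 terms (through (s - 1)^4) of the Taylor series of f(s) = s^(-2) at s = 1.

f(1) = 1
f′(1) = -2
f′′(1) = 6
f′′′(1) = -24
f^(4)(1) = 120
The Taylor polynomial is Σ f^(k)(1)/k! · (s - 1)^k.

5*(s - 1)^4 - 4*(s - 1)^3 + 3*(s - 1)^2 - 2*(s - 1) + 1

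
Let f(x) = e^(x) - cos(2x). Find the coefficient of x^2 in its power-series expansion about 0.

5/2

Expand each term separately and add.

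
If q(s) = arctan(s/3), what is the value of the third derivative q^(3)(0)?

The coefficient of s^3 in the expansion is -1/81, so q′′′(0) = 3! * (-1/81) = -2/27.

-2/27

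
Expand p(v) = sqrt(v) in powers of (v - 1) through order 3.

(v - 1)^3/16 - (v - 1)^2/8 + (v - 1)/2 + 1

Differentiate repeatedly and evaluate at the center.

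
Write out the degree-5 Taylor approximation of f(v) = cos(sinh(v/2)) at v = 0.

Compose series: expand the inner function first, then feed it into the outer expansion.

-v^4/128 - v^2/8 + 1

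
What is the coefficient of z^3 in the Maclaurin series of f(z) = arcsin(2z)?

Use the known series and substitute for the argument.

4/3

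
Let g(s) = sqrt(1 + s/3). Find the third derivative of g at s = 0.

1/72

The coefficient of s^3 in the expansion is 1/432, so g′′′(0) = 3! * (1/432) = 1/72.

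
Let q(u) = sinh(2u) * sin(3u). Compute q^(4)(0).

Write out both Maclaurin series and multiply, keeping only the needed powers.
The coefficient of u^4 in the expansion is -5, so q^(4)(0) = 4! * (-5) = -120.

-120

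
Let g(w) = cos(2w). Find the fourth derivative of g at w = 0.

The coefficient of w^4 in the expansion is 2/3, so g^(4)(0) = 4! * (2/3) = 16.

16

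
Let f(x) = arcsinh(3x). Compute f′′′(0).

-27

Apply the Taylor formula c_k = f^(k)(a)/k!.
The coefficient of x^3 in the expansion is -9/2, so f′′′(0) = 3! * (-9/2) = -27.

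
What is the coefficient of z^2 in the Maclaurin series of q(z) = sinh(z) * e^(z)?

1

Write out both Maclaurin series and multiply, keeping only the needed powers.
q(0) = 0
q′(0) = 1
q′′(0) = 2
So c_2 = q′′(0)/2! = 1.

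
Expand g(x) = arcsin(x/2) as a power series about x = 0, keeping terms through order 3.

x^3/48 + x/2

Apply the Taylor formula c_k = f^(k)(a)/k!.
g(0) = 0
g′(0) = 1/2
g′′(0) = 0
g′′′(0) = 1/8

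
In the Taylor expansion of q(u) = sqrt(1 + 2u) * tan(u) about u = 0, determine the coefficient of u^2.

1

Multiply the two series term by term and collect like powers.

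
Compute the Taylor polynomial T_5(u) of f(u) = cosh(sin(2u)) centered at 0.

-2*u^4 + 2*u^2 + 1

Plug the Maclaurin series of the inner function into that of the outer and collect terms.
f(0) = 1
f′(0) = 0
f′′(0) = 4
f′′′(0) = 0
f^(4)(0) = -48
f^(5)(0) = 0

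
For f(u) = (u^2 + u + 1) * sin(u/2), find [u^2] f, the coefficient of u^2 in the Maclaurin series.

Distribute the polynomial across the series and collect like powers.
[u^0] = 0;  [u^1] = 1/2;  [u^2] = 1/2.

1/2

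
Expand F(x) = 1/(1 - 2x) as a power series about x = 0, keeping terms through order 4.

Differentiate repeatedly and evaluate at the center.
F(0) = 1
F′(0) = 2
F′′(0) = 8
F′′′(0) = 48
F^(4)(0) = 384

16*x^4 + 8*x^3 + 4*x^2 + 2*x + 1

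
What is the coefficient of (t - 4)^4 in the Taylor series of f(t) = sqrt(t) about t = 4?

-5/16384

[(t - 4)^0] = 2;  [(t - 4)^1] = 1/4;  [(t - 4)^2] = -1/64;  [(t - 4)^3] = 1/512;  [(t - 4)^4] = -5/16384.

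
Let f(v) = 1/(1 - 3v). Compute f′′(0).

The coefficient of v^2 in the expansion is 9, so f′′(0) = 2! * (9) = 18.

18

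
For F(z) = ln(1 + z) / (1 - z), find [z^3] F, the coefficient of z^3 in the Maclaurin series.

Use 1/(1 - r) = Σ r^k on the denominator, then take the Cauchy product.

5/6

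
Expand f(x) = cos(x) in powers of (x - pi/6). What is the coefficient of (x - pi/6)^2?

[(x - pi/6)^0] = sqrt(3)/2;  [(x - pi/6)^1] = -1/2;  [(x - pi/6)^2] = -sqrt(3)/4.
So c_2 = f′′(pi/6)/2! = -sqrt(3)/4.

-sqrt(3)/4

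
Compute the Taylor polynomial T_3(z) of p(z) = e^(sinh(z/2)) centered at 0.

Let u equal the inner series; expand the outer function in u and truncate.
p(0) = 1
p′(0) = 1/2
p′′(0) = 1/4
p′′′(0) = 1/4

z^3/24 + z^2/8 + z/2 + 1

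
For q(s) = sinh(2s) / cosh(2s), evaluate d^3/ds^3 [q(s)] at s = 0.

Divide the numerator series by the denominator series (power-series long division).
From the series, [s^3] q = -8/3; multiply by 3! = 6 to get -16.

-16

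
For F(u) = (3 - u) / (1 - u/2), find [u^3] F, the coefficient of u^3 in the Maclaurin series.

1/8

Shift and add copies of the series according to the polynomial's terms.
F(0) = 3
F′(0) = 1/2
F′′(0) = 1/2
F′′′(0) = 3/4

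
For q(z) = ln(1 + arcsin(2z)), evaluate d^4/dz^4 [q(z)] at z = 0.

-160

Let u equal the inner series; expand the outer function in u and truncate.
The coefficient of z^4 in the expansion is -20/3, so q^(4)(0) = 4! * (-20/3) = -160.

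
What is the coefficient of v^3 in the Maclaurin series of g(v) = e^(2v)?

Use the known series and substitute for the argument.
g(0) = 1
g′(0) = 2
g′′(0) = 4
g′′′(0) = 8

4/3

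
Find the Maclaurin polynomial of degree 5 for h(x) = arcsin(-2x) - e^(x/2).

-9217*x^5/3840 - x^4/384 - 65*x^3/48 - x^2/8 - 5*x/2 - 1

Combine the two series term by term.
h(0) = -1
h′(0) = -5/2
h′′(0) = -1/4
h′′′(0) = -65/8
h^(4)(0) = -1/16
h^(5)(0) = -9217/32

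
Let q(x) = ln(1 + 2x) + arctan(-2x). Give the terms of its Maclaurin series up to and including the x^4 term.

-4*x^4 + 16*x^3/3 - 2*x^2

Combine the two series term by term.
q(0) = 0
q′(0) = 0
q′′(0) = -4
q′′′(0) = 32
q^(4)(0) = -96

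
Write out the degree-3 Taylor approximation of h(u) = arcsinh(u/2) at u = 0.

-u^3/48 + u/2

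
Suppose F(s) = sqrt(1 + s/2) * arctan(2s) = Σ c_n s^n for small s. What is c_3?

-131/48

Multiply the two series term by term and collect like powers.
F(0) = 0
F′(0) = 2
F′′(0) = 1
F′′′(0) = -131/8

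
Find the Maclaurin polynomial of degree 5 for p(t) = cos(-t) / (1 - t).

Multiply the two series term by term and collect like powers.
[t^0] = 1;  [t^1] = 1;  [t^2] = 1/2;  [t^3] = 1/2;  [t^4] = 13/24;  [t^5] = 13/24.

13*t^5/24 + 13*t^4/24 + t^3/2 + t^2/2 + t + 1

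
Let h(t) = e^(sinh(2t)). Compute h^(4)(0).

Substitute the inner expansion into the outer series and collect powers.
The coefficient of t^4 in the expansion is 10/3, so h^(4)(0) = 4! * (10/3) = 80.

80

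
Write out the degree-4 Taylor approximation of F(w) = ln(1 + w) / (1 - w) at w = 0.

7*w^4/12 + 5*w^3/6 + w^2/2 + w

Expand each factor separately, then convolve coefficients.
[w^0] = 0;  [w^1] = 1;  [w^2] = 1/2;  [w^3] = 5/6;  [w^4] = 7/12.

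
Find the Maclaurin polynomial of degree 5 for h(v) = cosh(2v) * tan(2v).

164*v^5/15 + 20*v^3/3 + 2*v

Multiply the two series term by term and collect like powers.
[v^0] = 0;  [v^1] = 2;  [v^2] = 0;  [v^3] = 20/3;  [v^4] = 0;  [v^5] = 164/15.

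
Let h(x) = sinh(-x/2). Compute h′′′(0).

Compute the successive derivatives at the expansion point and divide by k!.
The coefficient of x^3 in the expansion is -1/48, so h′′′(0) = 3! * (-1/48) = -1/8.

-1/8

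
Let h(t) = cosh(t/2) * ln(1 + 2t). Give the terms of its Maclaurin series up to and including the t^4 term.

Take the Cauchy product of the two expansions.
h(0) = 0
h′(0) = 2
h′′(0) = -4
h′′′(0) = 35/2
h^(4)(0) = -102

-17*t^4/4 + 35*t^3/12 - 2*t^2 + 2*t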